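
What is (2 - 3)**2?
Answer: 1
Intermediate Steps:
(2 - 3)**2 = (-1)**2 = 1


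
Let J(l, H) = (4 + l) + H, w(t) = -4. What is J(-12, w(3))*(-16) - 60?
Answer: 132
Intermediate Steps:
J(l, H) = 4 + H + l
J(-12, w(3))*(-16) - 60 = (4 - 4 - 12)*(-16) - 60 = -12*(-16) - 60 = 192 - 60 = 132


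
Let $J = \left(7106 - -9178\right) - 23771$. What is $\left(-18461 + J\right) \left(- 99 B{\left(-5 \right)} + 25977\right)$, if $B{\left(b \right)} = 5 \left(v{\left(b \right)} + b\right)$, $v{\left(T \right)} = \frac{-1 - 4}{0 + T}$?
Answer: $-725428236$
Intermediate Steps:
$v{\left(T \right)} = - \frac{5}{T}$
$B{\left(b \right)} = - \frac{25}{b} + 5 b$ ($B{\left(b \right)} = 5 \left(- \frac{5}{b} + b\right) = 5 \left(b - \frac{5}{b}\right) = - \frac{25}{b} + 5 b$)
$J = -7487$ ($J = \left(7106 + 9178\right) - 23771 = 16284 - 23771 = -7487$)
$\left(-18461 + J\right) \left(- 99 B{\left(-5 \right)} + 25977\right) = \left(-18461 - 7487\right) \left(- 99 \left(- \frac{25}{-5} + 5 \left(-5\right)\right) + 25977\right) = - 25948 \left(- 99 \left(\left(-25\right) \left(- \frac{1}{5}\right) - 25\right) + 25977\right) = - 25948 \left(- 99 \left(5 - 25\right) + 25977\right) = - 25948 \left(\left(-99\right) \left(-20\right) + 25977\right) = - 25948 \left(1980 + 25977\right) = \left(-25948\right) 27957 = -725428236$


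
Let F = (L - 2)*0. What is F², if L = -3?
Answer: 0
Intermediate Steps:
F = 0 (F = (-3 - 2)*0 = -5*0 = 0)
F² = 0² = 0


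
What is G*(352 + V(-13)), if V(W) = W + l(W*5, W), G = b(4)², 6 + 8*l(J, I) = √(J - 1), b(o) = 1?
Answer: 1353/4 + I*√66/8 ≈ 338.25 + 1.0155*I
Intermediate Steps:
l(J, I) = -¾ + √(-1 + J)/8 (l(J, I) = -¾ + √(J - 1)/8 = -¾ + √(-1 + J)/8)
G = 1 (G = 1² = 1)
V(W) = -¾ + W + √(-1 + 5*W)/8 (V(W) = W + (-¾ + √(-1 + W*5)/8) = W + (-¾ + √(-1 + 5*W)/8) = -¾ + W + √(-1 + 5*W)/8)
G*(352 + V(-13)) = 1*(352 + (-¾ - 13 + √(-1 + 5*(-13))/8)) = 1*(352 + (-¾ - 13 + √(-1 - 65)/8)) = 1*(352 + (-¾ - 13 + √(-66)/8)) = 1*(352 + (-¾ - 13 + (I*√66)/8)) = 1*(352 + (-¾ - 13 + I*√66/8)) = 1*(352 + (-55/4 + I*√66/8)) = 1*(1353/4 + I*√66/8) = 1353/4 + I*√66/8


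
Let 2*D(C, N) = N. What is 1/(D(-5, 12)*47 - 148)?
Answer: 1/134 ≈ 0.0074627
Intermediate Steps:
D(C, N) = N/2
1/(D(-5, 12)*47 - 148) = 1/(((½)*12)*47 - 148) = 1/(6*47 - 148) = 1/(282 - 148) = 1/134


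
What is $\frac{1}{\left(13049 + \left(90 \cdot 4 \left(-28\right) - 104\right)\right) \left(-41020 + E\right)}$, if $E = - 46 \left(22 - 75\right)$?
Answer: $- \frac{1}{110537430} \approx -9.0467 \cdot 10^{-9}$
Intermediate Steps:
$E = 2438$ ($E = \left(-46\right) \left(-53\right) = 2438$)
$\frac{1}{\left(13049 + \left(90 \cdot 4 \left(-28\right) - 104\right)\right) \left(-41020 + E\right)} = \frac{1}{\left(13049 + \left(90 \cdot 4 \left(-28\right) - 104\right)\right) \left(-41020 + 2438\right)} = \frac{1}{\left(13049 + \left(90 \left(-112\right) - 104\right)\right) \left(-38582\right)} = \frac{1}{\left(13049 - 10184\right) \left(-38582\right)} = \frac{1}{2865 \left(-38582\right)} = \frac{1}{-110537430} = - \frac{1}{110537430}$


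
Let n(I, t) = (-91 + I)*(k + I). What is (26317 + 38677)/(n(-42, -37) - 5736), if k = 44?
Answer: -32497/3001 ≈ -10.829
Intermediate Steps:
n(I, t) = (-91 + I)*(44 + I)
(26317 + 38677)/(n(-42, -37) - 5736) = (26317 + 38677)/((-4004 + (-42)**2 - 47*(-42)) - 5736) = 64994/((-4004 + 1764 + 1974) - 5736) = 64994/(-266 - 5736) = 64994/(-6002) = 64994*(-1/6002) = -32497/3001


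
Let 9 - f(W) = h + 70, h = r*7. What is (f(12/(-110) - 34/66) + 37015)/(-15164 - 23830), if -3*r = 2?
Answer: -55438/58491 ≈ -0.94780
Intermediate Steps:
r = -2/3 (r = -1/3*2 = -2/3 ≈ -0.66667)
h = -14/3 (h = -2/3*7 = -14/3 ≈ -4.6667)
f(W) = -169/3 (f(W) = 9 - (-14/3 + 70) = 9 - 1*196/3 = 9 - 196/3 = -169/3)
(f(12/(-110) - 34/66) + 37015)/(-15164 - 23830) = (-169/3 + 37015)/(-15164 - 23830) = (110876/3)/(-38994) = (110876/3)*(-1/38994) = -55438/58491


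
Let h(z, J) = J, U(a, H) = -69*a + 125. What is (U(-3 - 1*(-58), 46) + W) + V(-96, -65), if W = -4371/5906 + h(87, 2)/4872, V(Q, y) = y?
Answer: -26873073305/7193508 ≈ -3735.7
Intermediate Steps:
U(a, H) = 125 - 69*a
W = -5320925/7193508 (W = -4371/5906 + 2/4872 = -4371*1/5906 + 2*(1/4872) = -4371/5906 + 1/2436 = -5320925/7193508 ≈ -0.73968)
(U(-3 - 1*(-58), 46) + W) + V(-96, -65) = ((125 - 69*(-3 - 1*(-58))) - 5320925/7193508) - 65 = ((125 - 69*(-3 + 58)) - 5320925/7193508) - 65 = ((125 - 69*55) - 5320925/7193508) - 65 = ((125 - 3795) - 5320925/7193508) - 65 = (-3670 - 5320925/7193508) - 65 = -26405495285/7193508 - 65 = -26873073305/7193508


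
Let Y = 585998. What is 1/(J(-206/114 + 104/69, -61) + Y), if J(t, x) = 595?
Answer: 1/586593 ≈ 1.7048e-6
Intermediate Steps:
1/(J(-206/114 + 104/69, -61) + Y) = 1/(595 + 585998) = 1/586593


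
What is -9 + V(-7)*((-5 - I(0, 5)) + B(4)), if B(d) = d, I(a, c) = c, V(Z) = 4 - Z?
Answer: -75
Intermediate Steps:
-9 + V(-7)*((-5 - I(0, 5)) + B(4)) = -9 + (4 - 1*(-7))*((-5 - 1*5) + 4) = -9 + (4 + 7)*((-5 - 5) + 4) = -9 + 11*(-10 + 4) = -9 + 11*(-6) = -9 - 66 = -75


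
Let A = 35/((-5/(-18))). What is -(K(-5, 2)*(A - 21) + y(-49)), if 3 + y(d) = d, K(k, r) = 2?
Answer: -158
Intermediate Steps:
y(d) = -3 + d
A = 126 (A = 35/((-5*(-1/18))) = 35/(5/18) = 35*(18/5) = 126)
-(K(-5, 2)*(A - 21) + y(-49)) = -(2*(126 - 21) + (-3 - 49)) = -(2*105 - 52) = -(210 - 52) = -1*158 = -158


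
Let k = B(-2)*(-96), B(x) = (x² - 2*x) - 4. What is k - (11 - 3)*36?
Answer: -672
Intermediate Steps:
B(x) = -4 + x² - 2*x
k = -384 (k = (-4 + (-2)² - 2*(-2))*(-96) = (-4 + 4 + 4)*(-96) = 4*(-96) = -384)
k - (11 - 3)*36 = -384 - (11 - 3)*36 = -384 - 8*36 = -384 - 1*288 = -384 - 288 = -672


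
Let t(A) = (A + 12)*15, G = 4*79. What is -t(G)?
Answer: -4920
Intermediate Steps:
G = 316
t(A) = 180 + 15*A (t(A) = (12 + A)*15 = 180 + 15*A)
-t(G) = -(180 + 15*316) = -(180 + 4740) = -1*4920 = -4920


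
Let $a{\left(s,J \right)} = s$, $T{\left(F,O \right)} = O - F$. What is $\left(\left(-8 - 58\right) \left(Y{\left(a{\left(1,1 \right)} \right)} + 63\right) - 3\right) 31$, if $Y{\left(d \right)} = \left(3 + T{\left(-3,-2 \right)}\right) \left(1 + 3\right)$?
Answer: $-161727$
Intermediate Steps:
$Y{\left(d \right)} = 16$ ($Y{\left(d \right)} = \left(3 - -1\right) \left(1 + 3\right) = \left(3 + \left(-2 + 3\right)\right) 4 = \left(3 + 1\right) 4 = 4 \cdot 4 = 16$)
$\left(\left(-8 - 58\right) \left(Y{\left(a{\left(1,1 \right)} \right)} + 63\right) - 3\right) 31 = \left(\left(-8 - 58\right) \left(16 + 63\right) - 3\right) 31 = \left(\left(-66\right) 79 - 3\right) 31 = \left(-5214 - 3\right) 31 = \left(-5217\right) 31 = -161727$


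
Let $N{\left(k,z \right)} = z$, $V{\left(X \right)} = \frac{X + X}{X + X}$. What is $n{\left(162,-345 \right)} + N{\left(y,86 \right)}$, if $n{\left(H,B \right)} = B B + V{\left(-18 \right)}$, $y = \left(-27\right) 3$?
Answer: $119112$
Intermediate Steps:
$y = -81$
$V{\left(X \right)} = 1$ ($V{\left(X \right)} = \frac{2 X}{2 X} = 2 X \frac{1}{2 X} = 1$)
$n{\left(H,B \right)} = 1 + B^{2}$ ($n{\left(H,B \right)} = B B + 1 = B^{2} + 1 = 1 + B^{2}$)
$n{\left(162,-345 \right)} + N{\left(y,86 \right)} = \left(1 + \left(-345\right)^{2}\right) + 86 = \left(1 + 119025\right) + 86 = 119026 + 86 = 119112$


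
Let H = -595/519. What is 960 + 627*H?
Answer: 41725/173 ≈ 241.19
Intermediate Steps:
H = -595/519 (H = -595*1/519 = -595/519 ≈ -1.1464)
960 + 627*H = 960 + 627*(-595/519) = 960 - 124355/173 = 41725/173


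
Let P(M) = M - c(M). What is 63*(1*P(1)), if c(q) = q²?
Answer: 0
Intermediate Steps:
P(M) = M - M²
63*(1*P(1)) = 63*(1*(1*(1 - 1*1))) = 63*(1*(1*(1 - 1))) = 63*(1*(1*0)) = 63*(1*0) = 63*0 = 0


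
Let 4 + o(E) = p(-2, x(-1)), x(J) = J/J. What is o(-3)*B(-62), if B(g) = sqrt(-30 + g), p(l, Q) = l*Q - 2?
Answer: -16*I*sqrt(23) ≈ -76.733*I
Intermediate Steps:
x(J) = 1
p(l, Q) = -2 + Q*l (p(l, Q) = Q*l - 2 = -2 + Q*l)
o(E) = -8 (o(E) = -4 + (-2 + 1*(-2)) = -4 + (-2 - 2) = -4 - 4 = -8)
o(-3)*B(-62) = -8*sqrt(-30 - 62) = -16*I*sqrt(23)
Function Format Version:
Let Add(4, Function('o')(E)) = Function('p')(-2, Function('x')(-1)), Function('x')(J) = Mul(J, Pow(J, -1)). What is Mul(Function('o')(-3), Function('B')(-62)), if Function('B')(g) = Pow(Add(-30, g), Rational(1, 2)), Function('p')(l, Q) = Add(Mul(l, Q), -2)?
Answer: Mul(-16, I, Pow(23, Rational(1, 2))) ≈ Mul(-76.733, I)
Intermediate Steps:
Function('x')(J) = 1
Function('p')(l, Q) = Add(-2, Mul(Q, l)) (Function('p')(l, Q) = Add(Mul(Q, l), -2) = Add(-2, Mul(Q, l)))
Function('o')(E) = -8 (Function('o')(E) = Add(-4, Add(-2, Mul(1, -2))) = Add(-4, Add(-2, -2)) = Add(-4, -4) = -8)
Mul(Function('o')(-3), Function('B')(-62)) = Mul(-8, Pow(Add(-30, -62), Rational(1, 2))) = Mul(-8, Pow(-92, Rational(1, 2))) = Mul(-8, Mul(2, I, Pow(23, Rational(1, 2)))) = Mul(-16, I, Pow(23, Rational(1, 2)))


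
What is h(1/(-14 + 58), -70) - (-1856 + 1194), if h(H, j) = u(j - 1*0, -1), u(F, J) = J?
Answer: 661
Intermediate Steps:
h(H, j) = -1
h(1/(-14 + 58), -70) - (-1856 + 1194) = -1 - (-1856 + 1194) = -1 - 1*(-662) = -1 + 662 = 661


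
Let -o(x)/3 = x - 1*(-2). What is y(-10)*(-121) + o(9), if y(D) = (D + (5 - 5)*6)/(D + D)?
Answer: -187/2 ≈ -93.500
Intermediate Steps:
o(x) = -6 - 3*x (o(x) = -3*(x - 1*(-2)) = -3*(x + 2) = -3*(2 + x) = -6 - 3*x)
y(D) = ½ (y(D) = (D + 0*6)/((2*D)) = (D + 0)*(1/(2*D)) = D*(1/(2*D)) = ½)
y(-10)*(-121) + o(9) = (½)*(-121) + (-6 - 3*9) = -121/2 + (-6 - 27) = -121/2 - 33 = -187/2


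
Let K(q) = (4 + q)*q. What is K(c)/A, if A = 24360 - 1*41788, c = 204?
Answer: -10608/4357 ≈ -2.4347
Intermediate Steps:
K(q) = q*(4 + q)
A = -17428 (A = 24360 - 41788 = -17428)
K(c)/A = (204*(4 + 204))/(-17428) = (204*208)*(-1/17428) = 42432*(-1/17428) = -10608/4357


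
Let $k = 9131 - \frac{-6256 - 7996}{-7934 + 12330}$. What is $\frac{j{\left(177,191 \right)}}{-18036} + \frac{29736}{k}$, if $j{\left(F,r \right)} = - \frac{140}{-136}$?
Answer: $\frac{102243497821}{31407493608} \approx 3.2554$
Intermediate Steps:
$j{\left(F,r \right)} = \frac{35}{34}$ ($j{\left(F,r \right)} = \left(-140\right) \left(- \frac{1}{136}\right) = \frac{35}{34}$)
$k = \frac{1434076}{157}$ ($k = 9131 - - \frac{14252}{4396} = 9131 - \left(-14252\right) \frac{1}{4396} = 9131 - - \frac{509}{157} = 9131 + \frac{509}{157} = \frac{1434076}{157} \approx 9134.2$)
$\frac{j{\left(177,191 \right)}}{-18036} + \frac{29736}{k} = \frac{35}{34 \left(-18036\right)} + \frac{29736}{\frac{1434076}{157}} = \frac{35}{34} \left(- \frac{1}{18036}\right) + 29736 \cdot \frac{157}{1434076} = - \frac{35}{613224} + \frac{166734}{51217} = \frac{102243497821}{31407493608}$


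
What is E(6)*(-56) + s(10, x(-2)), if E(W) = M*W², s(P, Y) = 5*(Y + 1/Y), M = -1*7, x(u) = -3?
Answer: 42286/3 ≈ 14095.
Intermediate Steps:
M = -7
s(P, Y) = 5*Y + 5/Y
E(W) = -7*W²
E(6)*(-56) + s(10, x(-2)) = -7*6²*(-56) + (5*(-3) + 5/(-3)) = -7*36*(-56) + (-15 + 5*(-⅓)) = -252*(-56) + (-15 - 5/3) = 14112 - 50/3 = 42286/3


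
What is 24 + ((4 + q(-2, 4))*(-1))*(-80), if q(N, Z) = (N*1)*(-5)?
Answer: 1144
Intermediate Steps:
q(N, Z) = -5*N (q(N, Z) = N*(-5) = -5*N)
24 + ((4 + q(-2, 4))*(-1))*(-80) = 24 + ((4 - 5*(-2))*(-1))*(-80) = 24 + ((4 + 10)*(-1))*(-80) = 24 + (14*(-1))*(-80) = 24 - 14*(-80) = 24 + 1120 = 1144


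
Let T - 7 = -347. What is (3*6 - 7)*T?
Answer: -3740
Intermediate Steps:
T = -340 (T = 7 - 347 = -340)
(3*6 - 7)*T = (3*6 - 7)*(-340) = (18 - 7)*(-340) = 11*(-340) = -3740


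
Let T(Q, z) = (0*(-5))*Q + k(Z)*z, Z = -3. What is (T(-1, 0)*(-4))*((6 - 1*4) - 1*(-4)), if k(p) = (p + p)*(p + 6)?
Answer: 0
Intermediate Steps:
k(p) = 2*p*(6 + p) (k(p) = (2*p)*(6 + p) = 2*p*(6 + p))
T(Q, z) = -18*z (T(Q, z) = (0*(-5))*Q + (2*(-3)*(6 - 3))*z = 0*Q + (2*(-3)*3)*z = 0 - 18*z = -18*z)
(T(-1, 0)*(-4))*((6 - 1*4) - 1*(-4)) = (-18*0*(-4))*((6 - 1*4) - 1*(-4)) = (0*(-4))*((6 - 4) + 4) = 0*(2 + 4) = 0*6 = 0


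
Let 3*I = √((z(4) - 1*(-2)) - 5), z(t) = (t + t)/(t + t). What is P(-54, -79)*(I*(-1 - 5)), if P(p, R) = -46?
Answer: 92*I*√2 ≈ 130.11*I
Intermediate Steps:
z(t) = 1 (z(t) = (2*t)/((2*t)) = (2*t)*(1/(2*t)) = 1)
I = I*√2/3 (I = √((1 - 1*(-2)) - 5)/3 = √((1 + 2) - 5)/3 = √(3 - 5)/3 = √(-2)/3 = (I*√2)/3 = I*√2/3 ≈ 0.4714*I)
P(-54, -79)*(I*(-1 - 5)) = -46*I*√2/3*(-1 - 5) = -46*I*√2/3*(-6) = -(-92)*I*√2 = 92*I*√2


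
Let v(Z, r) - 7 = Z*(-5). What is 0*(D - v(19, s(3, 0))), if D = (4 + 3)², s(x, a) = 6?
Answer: 0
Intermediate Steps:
v(Z, r) = 7 - 5*Z (v(Z, r) = 7 + Z*(-5) = 7 - 5*Z)
D = 49 (D = 7² = 49)
0*(D - v(19, s(3, 0))) = 0*(49 - (7 - 5*19)) = 0*(49 - (7 - 95)) = 0*(49 - 1*(-88)) = 0*(49 + 88) = 0*137 = 0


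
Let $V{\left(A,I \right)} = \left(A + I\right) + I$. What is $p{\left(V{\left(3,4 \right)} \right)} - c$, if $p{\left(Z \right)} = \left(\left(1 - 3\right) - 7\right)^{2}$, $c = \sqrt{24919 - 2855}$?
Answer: $81 - 4 \sqrt{1379} \approx -67.54$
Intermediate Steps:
$c = 4 \sqrt{1379}$ ($c = \sqrt{22064} = 4 \sqrt{1379} \approx 148.54$)
$V{\left(A,I \right)} = A + 2 I$
$p{\left(Z \right)} = 81$ ($p{\left(Z \right)} = \left(\left(1 - 3\right) - 7\right)^{2} = \left(-2 - 7\right)^{2} = \left(-9\right)^{2} = 81$)
$p{\left(V{\left(3,4 \right)} \right)} - c = 81 - 4 \sqrt{1379}$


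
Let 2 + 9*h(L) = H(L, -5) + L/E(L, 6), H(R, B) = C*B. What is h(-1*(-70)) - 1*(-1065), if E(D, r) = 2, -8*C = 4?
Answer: 19241/18 ≈ 1068.9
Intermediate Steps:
C = -½ (C = -⅛*4 = -½ ≈ -0.50000)
H(R, B) = -B/2
h(L) = 1/18 + L/18 (h(L) = -2/9 + (-½*(-5) + L/2)/9 = -2/9 + (5/2 + L*(½))/9 = -2/9 + (5/2 + L/2)/9 = -2/9 + (5/18 + L/18) = 1/18 + L/18)
h(-1*(-70)) - 1*(-1065) = (1/18 + (-1*(-70))/18) - 1*(-1065) = (1/18 + (1/18)*70) + 1065 = (1/18 + 35/9) + 1065 = 71/18 + 1065 = 19241/18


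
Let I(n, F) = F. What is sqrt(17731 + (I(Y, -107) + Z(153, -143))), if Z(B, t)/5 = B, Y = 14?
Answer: sqrt(18389) ≈ 135.61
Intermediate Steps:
Z(B, t) = 5*B
sqrt(17731 + (I(Y, -107) + Z(153, -143))) = sqrt(17731 + (-107 + 5*153)) = sqrt(17731 + (-107 + 765)) = sqrt(17731 + 658) = sqrt(18389)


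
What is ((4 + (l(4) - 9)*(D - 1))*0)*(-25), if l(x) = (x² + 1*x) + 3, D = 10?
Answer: 0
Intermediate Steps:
l(x) = 3 + x + x² (l(x) = (x² + x) + 3 = (x + x²) + 3 = 3 + x + x²)
((4 + (l(4) - 9)*(D - 1))*0)*(-25) = ((4 + ((3 + 4 + 4²) - 9)*(10 - 1))*0)*(-25) = ((4 + ((3 + 4 + 16) - 9)*9)*0)*(-25) = ((4 + (23 - 9)*9)*0)*(-25) = ((4 + 14*9)*0)*(-25) = ((4 + 126)*0)*(-25) = (130*0)*(-25) = 0*(-25) = 0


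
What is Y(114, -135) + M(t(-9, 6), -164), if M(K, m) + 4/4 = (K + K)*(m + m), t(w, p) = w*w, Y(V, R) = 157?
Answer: -52980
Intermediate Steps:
t(w, p) = w²
M(K, m) = -1 + 4*K*m (M(K, m) = -1 + (K + K)*(m + m) = -1 + (2*K)*(2*m) = -1 + 4*K*m)
Y(114, -135) + M(t(-9, 6), -164) = 157 + (-1 + 4*(-9)²*(-164)) = 157 + (-1 + 4*81*(-164)) = 157 + (-1 - 53136) = 157 - 53137 = -52980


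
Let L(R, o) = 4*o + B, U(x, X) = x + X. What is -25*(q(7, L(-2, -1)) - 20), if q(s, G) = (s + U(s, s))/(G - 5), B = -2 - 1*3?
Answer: 1075/2 ≈ 537.50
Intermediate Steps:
U(x, X) = X + x
B = -5 (B = -2 - 3 = -5)
L(R, o) = -5 + 4*o (L(R, o) = 4*o - 5 = -5 + 4*o)
q(s, G) = 3*s/(-5 + G) (q(s, G) = (s + (s + s))/(G - 5) = (s + 2*s)/(-5 + G) = (3*s)/(-5 + G) = 3*s/(-5 + G))
-25*(q(7, L(-2, -1)) - 20) = -25*(3*7/(-5 + (-5 + 4*(-1))) - 20) = -25*(3*7/(-5 + (-5 - 4)) - 20) = -25*(3*7/(-5 - 9) - 20) = -25*(3*7/(-14) - 20) = -25*(3*7*(-1/14) - 20) = -25*(-3/2 - 20) = -25*(-43/2) = 1075/2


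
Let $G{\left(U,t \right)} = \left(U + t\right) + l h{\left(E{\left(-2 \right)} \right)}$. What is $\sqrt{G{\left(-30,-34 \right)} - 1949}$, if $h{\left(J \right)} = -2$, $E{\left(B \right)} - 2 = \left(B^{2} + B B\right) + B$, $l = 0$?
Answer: $i \sqrt{2013} \approx 44.866 i$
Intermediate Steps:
$E{\left(B \right)} = 2 + B + 2 B^{2}$ ($E{\left(B \right)} = 2 + \left(\left(B^{2} + B B\right) + B\right) = 2 + \left(\left(B^{2} + B^{2}\right) + B\right) = 2 + \left(2 B^{2} + B\right) = 2 + \left(B + 2 B^{2}\right) = 2 + B + 2 B^{2}$)
$G{\left(U,t \right)} = U + t$ ($G{\left(U,t \right)} = \left(U + t\right) + 0 \left(-2\right) = \left(U + t\right) + 0 = U + t$)
$\sqrt{G{\left(-30,-34 \right)} - 1949} = \sqrt{\left(-30 - 34\right) - 1949} = \sqrt{-64 - 1949} = \sqrt{-2013} = i \sqrt{2013}$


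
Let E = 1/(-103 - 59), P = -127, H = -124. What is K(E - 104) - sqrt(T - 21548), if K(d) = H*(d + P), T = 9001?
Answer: 2320226/81 - I*sqrt(12547) ≈ 28645.0 - 112.01*I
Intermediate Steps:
E = -1/162 (E = 1/(-162) = -1/162 ≈ -0.0061728)
K(d) = 15748 - 124*d (K(d) = -124*(d - 127) = -124*(-127 + d) = 15748 - 124*d)
K(E - 104) - sqrt(T - 21548) = (15748 - 124*(-1/162 - 104)) - sqrt(9001 - 21548) = (15748 - 124*(-16849/162)) - sqrt(-12547) = (15748 + 1044638/81) - I*sqrt(12547) = 2320226/81 - I*sqrt(12547)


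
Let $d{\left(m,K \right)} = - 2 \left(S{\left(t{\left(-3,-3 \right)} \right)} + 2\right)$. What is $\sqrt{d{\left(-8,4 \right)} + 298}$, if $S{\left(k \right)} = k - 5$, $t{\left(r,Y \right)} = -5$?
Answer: $\sqrt{314} \approx 17.72$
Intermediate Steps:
$S{\left(k \right)} = -5 + k$
$d{\left(m,K \right)} = 16$ ($d{\left(m,K \right)} = - 2 \left(\left(-5 - 5\right) + 2\right) = - 2 \left(-10 + 2\right) = \left(-2\right) \left(-8\right) = 16$)
$\sqrt{d{\left(-8,4 \right)} + 298} = \sqrt{16 + 298} = \sqrt{314}$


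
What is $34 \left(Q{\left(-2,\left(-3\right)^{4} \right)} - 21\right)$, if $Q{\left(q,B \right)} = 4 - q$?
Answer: $-510$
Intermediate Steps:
$34 \left(Q{\left(-2,\left(-3\right)^{4} \right)} - 21\right) = 34 \left(\left(4 - -2\right) - 21\right) = 34 \left(\left(4 + 2\right) - 21\right) = 34 \left(6 - 21\right) = 34 \left(-15\right) = -510$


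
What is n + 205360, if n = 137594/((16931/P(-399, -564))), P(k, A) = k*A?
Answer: 34440553544/16931 ≈ 2.0342e+6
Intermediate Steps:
P(k, A) = A*k
n = 30963603384/16931 (n = 137594/((16931/((-564*(-399))))) = 137594/((16931/225036)) = 137594/((16931*(1/225036))) = 137594/(16931/225036) = 137594*(225036/16931) = 30963603384/16931 ≈ 1.8288e+6)
n + 205360 = 30963603384/16931 + 205360 = 34440553544/16931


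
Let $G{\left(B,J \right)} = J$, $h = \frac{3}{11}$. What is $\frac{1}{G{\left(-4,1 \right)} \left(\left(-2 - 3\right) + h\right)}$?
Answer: $- \frac{11}{52} \approx -0.21154$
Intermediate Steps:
$h = \frac{3}{11}$ ($h = 3 \cdot \frac{1}{11} = \frac{3}{11} \approx 0.27273$)
$\frac{1}{G{\left(-4,1 \right)} \left(\left(-2 - 3\right) + h\right)} = \frac{1}{1 \left(\left(-2 - 3\right) + \frac{3}{11}\right)} = \frac{1}{1 \left(-5 + \frac{3}{11}\right)} = \frac{1}{1 \left(- \frac{52}{11}\right)} = \frac{1}{- \frac{52}{11}} = - \frac{11}{52}$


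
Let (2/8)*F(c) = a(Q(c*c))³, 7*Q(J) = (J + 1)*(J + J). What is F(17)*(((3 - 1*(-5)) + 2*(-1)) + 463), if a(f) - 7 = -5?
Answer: 15008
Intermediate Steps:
Q(J) = 2*J*(1 + J)/7 (Q(J) = ((J + 1)*(J + J))/7 = ((1 + J)*(2*J))/7 = (2*J*(1 + J))/7 = 2*J*(1 + J)/7)
a(f) = 2 (a(f) = 7 - 5 = 2)
F(c) = 32 (F(c) = 4*2³ = 4*8 = 32)
F(17)*(((3 - 1*(-5)) + 2*(-1)) + 463) = 32*(((3 - 1*(-5)) + 2*(-1)) + 463) = 32*(((3 + 5) - 2) + 463) = 32*((8 - 2) + 463) = 32*(6 + 463) = 32*469 = 15008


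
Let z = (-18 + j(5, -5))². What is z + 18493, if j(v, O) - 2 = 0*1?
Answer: 18749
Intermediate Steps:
j(v, O) = 2 (j(v, O) = 2 + 0*1 = 2 + 0 = 2)
z = 256 (z = (-18 + 2)² = (-16)² = 256)
z + 18493 = 256 + 18493 = 18749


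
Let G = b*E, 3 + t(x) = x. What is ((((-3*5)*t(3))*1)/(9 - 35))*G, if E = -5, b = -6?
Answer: 0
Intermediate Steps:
t(x) = -3 + x
G = 30 (G = -6*(-5) = 30)
((((-3*5)*t(3))*1)/(9 - 35))*G = ((((-3*5)*(-3 + 3))*1)/(9 - 35))*30 = ((-15*0*1)/(-26))*30 = ((0*1)*(-1/26))*30 = (0*(-1/26))*30 = 0*30 = 0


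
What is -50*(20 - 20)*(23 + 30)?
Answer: 0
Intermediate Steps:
-50*(20 - 20)*(23 + 30) = -0*53 = -50*0 = 0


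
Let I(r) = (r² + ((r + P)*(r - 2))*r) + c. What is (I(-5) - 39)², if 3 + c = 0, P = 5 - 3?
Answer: 14884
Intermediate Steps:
P = 2
c = -3 (c = -3 + 0 = -3)
I(r) = -3 + r² + r*(-2 + r)*(2 + r) (I(r) = (r² + ((r + 2)*(r - 2))*r) - 3 = (r² + ((2 + r)*(-2 + r))*r) - 3 = (r² + ((-2 + r)*(2 + r))*r) - 3 = (r² + r*(-2 + r)*(2 + r)) - 3 = -3 + r² + r*(-2 + r)*(2 + r))
(I(-5) - 39)² = ((-3 + (-5)² + (-5)³ - 4*(-5)) - 39)² = ((-3 + 25 - 125 + 20) - 39)² = (-83 - 39)² = (-122)² = 14884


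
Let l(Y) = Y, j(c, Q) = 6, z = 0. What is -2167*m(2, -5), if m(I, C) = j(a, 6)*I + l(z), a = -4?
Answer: -26004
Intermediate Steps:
m(I, C) = 6*I (m(I, C) = 6*I + 0 = 6*I)
-2167*m(2, -5) = -13002*2 = -2167*12 = -26004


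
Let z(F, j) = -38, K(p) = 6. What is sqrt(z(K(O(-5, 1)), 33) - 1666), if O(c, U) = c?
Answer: 2*I*sqrt(426) ≈ 41.28*I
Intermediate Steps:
sqrt(z(K(O(-5, 1)), 33) - 1666) = sqrt(-38 - 1666) = sqrt(-1704) = 2*I*sqrt(426)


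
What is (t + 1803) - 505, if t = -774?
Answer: 524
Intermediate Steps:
(t + 1803) - 505 = (-774 + 1803) - 505 = 1029 - 505 = 524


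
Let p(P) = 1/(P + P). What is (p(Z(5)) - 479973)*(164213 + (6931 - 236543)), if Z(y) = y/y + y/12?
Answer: 31389731145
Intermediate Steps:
Z(y) = 1 + y/12 (Z(y) = 1 + y*(1/12) = 1 + y/12)
p(P) = 1/(2*P)
(p(Z(5)) - 479973)*(164213 + (6931 - 236543)) = (1/(2*(1 + (1/12)*5)) - 479973)*(164213 + (6931 - 236543)) = (1/(2*(1 + 5/12)) - 479973)*(164213 - 229612) = (1/(2*(17/12)) - 479973)*(-65399) = ((½)*(12/17) - 479973)*(-65399) = (6/17 - 479973)*(-65399) = -8159535/17*(-65399) = 31389731145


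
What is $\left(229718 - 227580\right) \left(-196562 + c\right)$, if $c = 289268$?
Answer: $198205428$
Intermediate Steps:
$\left(229718 - 227580\right) \left(-196562 + c\right) = \left(229718 - 227580\right) \left(-196562 + 289268\right) = 2138 \cdot 92706 = 198205428$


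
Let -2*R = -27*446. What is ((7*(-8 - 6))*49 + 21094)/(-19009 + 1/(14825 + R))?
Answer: -339623032/396261613 ≈ -0.85707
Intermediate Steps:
R = 6021 (R = -(-27)*446/2 = -1/2*(-12042) = 6021)
((7*(-8 - 6))*49 + 21094)/(-19009 + 1/(14825 + R)) = ((7*(-8 - 6))*49 + 21094)/(-19009 + 1/(14825 + 6021)) = ((7*(-14))*49 + 21094)/(-19009 + 1/20846) = (-98*49 + 21094)/(-19009 + 1/20846) = (-4802 + 21094)/(-396261613/20846) = 16292*(-20846/396261613) = -339623032/396261613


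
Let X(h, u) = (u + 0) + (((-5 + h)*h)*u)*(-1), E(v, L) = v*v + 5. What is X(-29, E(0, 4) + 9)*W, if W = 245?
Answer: -3378550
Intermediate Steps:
E(v, L) = 5 + v² (E(v, L) = v² + 5 = 5 + v²)
X(h, u) = u - h*u*(-5 + h) (X(h, u) = u + ((h*(-5 + h))*u)*(-1) = u + (h*u*(-5 + h))*(-1) = u - h*u*(-5 + h))
X(-29, E(0, 4) + 9)*W = (((5 + 0²) + 9)*(1 - 1*(-29)² + 5*(-29)))*245 = (((5 + 0) + 9)*(1 - 1*841 - 145))*245 = ((5 + 9)*(1 - 841 - 145))*245 = (14*(-985))*245 = -13790*245 = -3378550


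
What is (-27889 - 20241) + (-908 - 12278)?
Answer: -61316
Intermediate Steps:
(-27889 - 20241) + (-908 - 12278) = -48130 - 13186 = -61316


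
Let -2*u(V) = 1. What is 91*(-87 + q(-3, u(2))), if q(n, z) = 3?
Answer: -7644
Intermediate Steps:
u(V) = -½ (u(V) = -½*1 = -½)
91*(-87 + q(-3, u(2))) = 91*(-87 + 3) = 91*(-84) = -7644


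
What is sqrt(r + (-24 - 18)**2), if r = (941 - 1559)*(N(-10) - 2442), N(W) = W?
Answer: 10*sqrt(15171) ≈ 1231.7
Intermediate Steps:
r = 1515336 (r = (941 - 1559)*(-10 - 2442) = -618*(-2452) = 1515336)
sqrt(r + (-24 - 18)**2) = sqrt(1515336 + (-24 - 18)**2) = sqrt(1515336 + (-42)**2) = sqrt(1515336 + 1764) = sqrt(1517100) = 10*sqrt(15171)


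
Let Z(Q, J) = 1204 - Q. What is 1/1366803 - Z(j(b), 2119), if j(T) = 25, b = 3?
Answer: -1611460736/1366803 ≈ -1179.0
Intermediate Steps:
1/1366803 - Z(j(b), 2119) = 1/1366803 - (1204 - 1*25) = 1/1366803 - (1204 - 25) = 1/1366803 - 1*1179 = 1/1366803 - 1179 = -1611460736/1366803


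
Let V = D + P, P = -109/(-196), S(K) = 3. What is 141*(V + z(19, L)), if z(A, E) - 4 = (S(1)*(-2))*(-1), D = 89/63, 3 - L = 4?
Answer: 992311/588 ≈ 1687.6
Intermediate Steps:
L = -1 (L = 3 - 1*4 = 3 - 4 = -1)
D = 89/63 (D = 89*(1/63) = 89/63 ≈ 1.4127)
z(A, E) = 10 (z(A, E) = 4 + (3*(-2))*(-1) = 4 - 6*(-1) = 4 + 6 = 10)
P = 109/196 (P = -109*(-1/196) = 109/196 ≈ 0.55612)
V = 3473/1764 (V = 89/63 + 109/196 = 3473/1764 ≈ 1.9688)
141*(V + z(19, L)) = 141*(3473/1764 + 10) = 141*(21113/1764) = 992311/588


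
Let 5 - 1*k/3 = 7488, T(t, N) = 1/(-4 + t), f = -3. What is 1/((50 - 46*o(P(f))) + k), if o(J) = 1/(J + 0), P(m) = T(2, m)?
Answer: -1/22307 ≈ -4.4829e-5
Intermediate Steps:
P(m) = -½ (P(m) = 1/(-4 + 2) = 1/(-2) = -½)
k = -22449 (k = 15 - 3*7488 = 15 - 22464 = -22449)
o(J) = 1/J
1/((50 - 46*o(P(f))) + k) = 1/((50 - 46/(-½)) - 22449) = 1/((50 - 46*(-2)) - 22449) = 1/((50 + 92) - 22449) = 1/(142 - 22449) = 1/(-22307) = -1/22307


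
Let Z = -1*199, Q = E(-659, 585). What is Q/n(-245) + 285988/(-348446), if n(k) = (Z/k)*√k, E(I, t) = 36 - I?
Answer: -142994/174223 - 4865*I*√5/199 ≈ -0.82075 - 54.666*I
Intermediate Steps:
Q = 695 (Q = 36 - 1*(-659) = 36 + 659 = 695)
Z = -199
n(k) = -199/√k (n(k) = (-199/k)*√k = -199/√k)
Q/n(-245) + 285988/(-348446) = 695/((-(-199)*I*√5/35)) + 285988/(-348446) = 695/((-(-199)*I*√5/35)) + 285988*(-1/348446) = 695/((199*I*√5/35)) - 142994/174223 = 695*(-7*I*√5/199) - 142994/174223 = -4865*I*√5/199 - 142994/174223 = -142994/174223 - 4865*I*√5/199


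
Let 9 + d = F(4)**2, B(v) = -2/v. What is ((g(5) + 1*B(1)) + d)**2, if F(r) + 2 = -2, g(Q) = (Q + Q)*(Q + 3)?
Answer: 7225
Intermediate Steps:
g(Q) = 2*Q*(3 + Q) (g(Q) = (2*Q)*(3 + Q) = 2*Q*(3 + Q))
F(r) = -4 (F(r) = -2 - 2 = -4)
d = 7 (d = -9 + (-4)**2 = -9 + 16 = 7)
((g(5) + 1*B(1)) + d)**2 = ((2*5*(3 + 5) + 1*(-2/1)) + 7)**2 = ((2*5*8 + 1*(-2*1)) + 7)**2 = ((80 + 1*(-2)) + 7)**2 = ((80 - 2) + 7)**2 = (78 + 7)**2 = 85**2 = 7225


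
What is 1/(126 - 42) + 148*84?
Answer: 1044289/84 ≈ 12432.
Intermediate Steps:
1/(126 - 42) + 148*84 = 1/84 + 12432 = 1044289/84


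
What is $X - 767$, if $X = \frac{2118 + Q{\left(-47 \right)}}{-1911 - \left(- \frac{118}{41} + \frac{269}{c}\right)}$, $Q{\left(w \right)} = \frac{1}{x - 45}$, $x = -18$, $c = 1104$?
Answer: $- \frac{1393340101031}{1813985481} \approx -768.11$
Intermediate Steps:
$Q{\left(w \right)} = - \frac{1}{63}$ ($Q{\left(w \right)} = \frac{1}{-18 - 45} = \frac{1}{-63} = - \frac{1}{63}$)
$X = - \frac{2013237104}{1813985481}$ ($X = \frac{2118 - \frac{1}{63}}{-1911 - \left(- \frac{118}{41} + \frac{269}{1104}\right)} = \frac{133433}{63 \left(-1911 - - \frac{119243}{45264}\right)} = \frac{133433}{63 \left(-1911 + \left(\frac{118}{41} - \frac{269}{1104}\right)\right)} = \frac{133433}{63 \left(-1911 + \frac{119243}{45264}\right)} = \frac{133433}{63 \left(- \frac{86380261}{45264}\right)} = \frac{133433}{63} \left(- \frac{45264}{86380261}\right) = - \frac{2013237104}{1813985481} \approx -1.1098$)
$X - 767 = - \frac{2013237104}{1813985481} - 767 = - \frac{1393340101031}{1813985481}$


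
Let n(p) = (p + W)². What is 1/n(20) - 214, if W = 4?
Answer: -123263/576 ≈ -214.00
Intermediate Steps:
n(p) = (4 + p)² (n(p) = (p + 4)² = (4 + p)²)
1/n(20) - 214 = 1/((4 + 20)²) - 214 = 1/(24²) - 214 = 1/576 - 214 = -123263/576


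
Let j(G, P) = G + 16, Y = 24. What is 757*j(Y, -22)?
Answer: 30280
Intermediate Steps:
j(G, P) = 16 + G
757*j(Y, -22) = 757*(16 + 24) = 757*40 = 30280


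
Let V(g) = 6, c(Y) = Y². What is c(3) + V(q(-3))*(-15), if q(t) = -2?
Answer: -81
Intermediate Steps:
c(3) + V(q(-3))*(-15) = 3² + 6*(-15) = 9 - 90 = -81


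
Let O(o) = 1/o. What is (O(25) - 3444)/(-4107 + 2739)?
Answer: 86099/34200 ≈ 2.5175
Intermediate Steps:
(O(25) - 3444)/(-4107 + 2739) = (1/25 - 3444)/(-4107 + 2739) = (1/25 - 3444)/(-1368) = -86099/25*(-1/1368) = 86099/34200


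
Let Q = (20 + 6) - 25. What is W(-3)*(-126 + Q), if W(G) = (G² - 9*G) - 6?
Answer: -3750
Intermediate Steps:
W(G) = -6 + G² - 9*G
Q = 1 (Q = 26 - 25 = 1)
W(-3)*(-126 + Q) = (-6 + (-3)² - 9*(-3))*(-126 + 1) = (-6 + 9 + 27)*(-125) = 30*(-125) = -3750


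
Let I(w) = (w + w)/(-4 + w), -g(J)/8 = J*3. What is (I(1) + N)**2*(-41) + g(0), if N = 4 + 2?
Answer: -10496/9 ≈ -1166.2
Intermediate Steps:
g(J) = -24*J (g(J) = -8*J*3 = -24*J)
N = 6
I(w) = 2*w/(-4 + w) (I(w) = (2*w)/(-4 + w) = 2*w/(-4 + w))
(I(1) + N)**2*(-41) + g(0) = (2*1/(-4 + 1) + 6)**2*(-41) - 24*0 = (2*1/(-3) + 6)**2*(-41) + 0 = (2*1*(-1/3) + 6)**2*(-41) + 0 = (-2/3 + 6)**2*(-41) + 0 = (16/3)**2*(-41) + 0 = (256/9)*(-41) + 0 = -10496/9 + 0 = -10496/9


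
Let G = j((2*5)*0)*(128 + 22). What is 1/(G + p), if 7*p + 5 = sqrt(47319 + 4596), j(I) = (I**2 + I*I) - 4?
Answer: -5887/3526022 - 7*sqrt(51915)/17630110 ≈ -0.0017601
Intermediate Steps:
j(I) = -4 + 2*I**2 (j(I) = (I**2 + I**2) - 4 = 2*I**2 - 4 = -4 + 2*I**2)
p = -5/7 + sqrt(51915)/7 (p = -5/7 + sqrt(47319 + 4596)/7 = -5/7 + sqrt(51915)/7 ≈ 31.836)
G = -600 (G = (-4 + 2*((2*5)*0)**2)*(128 + 22) = (-4 + 2*(10*0)**2)*150 = (-4 + 2*0**2)*150 = (-4 + 2*0)*150 = (-4 + 0)*150 = -4*150 = -600)
1/(G + p) = 1/(-600 + (-5/7 + sqrt(51915)/7)) = 1/(-4205/7 + sqrt(51915)/7)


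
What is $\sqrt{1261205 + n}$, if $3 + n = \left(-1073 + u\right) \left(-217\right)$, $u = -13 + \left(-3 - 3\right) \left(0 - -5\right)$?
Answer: $\sqrt{1503374} \approx 1226.1$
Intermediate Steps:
$u = -43$ ($u = -13 + \left(-3 - 3\right) \left(0 + 5\right) = -13 - 30 = -43$)
$n = 242169$ ($n = -3 + \left(-1073 - 43\right) \left(-217\right) = -3 - -242172 = -3 + 242172 = 242169$)
$\sqrt{1261205 + n} = \sqrt{1261205 + 242169} = \sqrt{1503374}$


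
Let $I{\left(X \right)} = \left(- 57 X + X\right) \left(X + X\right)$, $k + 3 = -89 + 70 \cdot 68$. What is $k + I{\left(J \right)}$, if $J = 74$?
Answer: $-608644$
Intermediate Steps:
$k = 4668$ ($k = -3 + \left(-89 + 70 \cdot 68\right) = -3 + \left(-89 + 4760\right) = -3 + 4671 = 4668$)
$I{\left(X \right)} = - 112 X^{2}$ ($I{\left(X \right)} = - 56 X 2 X = - 112 X^{2}$)
$k + I{\left(J \right)} = 4668 - 112 \cdot 74^{2} = 4668 - 613312 = -608644$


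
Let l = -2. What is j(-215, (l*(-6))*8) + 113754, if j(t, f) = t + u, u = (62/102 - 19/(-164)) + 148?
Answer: 950884121/8364 ≈ 1.1369e+5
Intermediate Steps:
u = 1243925/8364 (u = (62*(1/102) - 19*(-1/164)) + 148 = (31/51 + 19/164) + 148 = 6053/8364 + 148 = 1243925/8364 ≈ 148.72)
j(t, f) = 1243925/8364 + t (j(t, f) = t + 1243925/8364 = 1243925/8364 + t)
j(-215, (l*(-6))*8) + 113754 = (1243925/8364 - 215) + 113754 = -554335/8364 + 113754 = 950884121/8364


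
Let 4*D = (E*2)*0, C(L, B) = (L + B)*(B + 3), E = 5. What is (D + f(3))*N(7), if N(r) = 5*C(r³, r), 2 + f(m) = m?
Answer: 17500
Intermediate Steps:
f(m) = -2 + m
C(L, B) = (3 + B)*(B + L) (C(L, B) = (B + L)*(3 + B) = (3 + B)*(B + L))
D = 0 (D = ((5*2)*0)/4 = (10*0)/4 = (¼)*0 = 0)
N(r) = 5*r² + 5*r⁴ + 15*r + 15*r³ (N(r) = 5*(r² + 3*r + 3*r³ + r*r³) = 5*(r² + 3*r + 3*r³ + r⁴) = 5*(r² + r⁴ + 3*r + 3*r³) = 5*r² + 5*r⁴ + 15*r + 15*r³)
(D + f(3))*N(7) = (0 + (-2 + 3))*(5*7*(3 + 7 + 7³ + 3*7²)) = (0 + 1)*(5*7*(3 + 7 + 343 + 3*49)) = 1*(5*7*(3 + 7 + 343 + 147)) = 1*(5*7*500) = 1*17500 = 17500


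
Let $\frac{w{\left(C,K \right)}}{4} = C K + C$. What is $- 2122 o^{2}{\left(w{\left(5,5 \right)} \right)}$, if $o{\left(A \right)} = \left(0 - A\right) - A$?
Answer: $-122227200$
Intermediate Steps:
$w{\left(C,K \right)} = 4 C + 4 C K$ ($w{\left(C,K \right)} = 4 \left(C K + C\right) = 4 \left(C + C K\right) = 4 C + 4 C K$)
$o{\left(A \right)} = - 2 A$ ($o{\left(A \right)} = - A - A = - 2 A$)
$- 2122 o^{2}{\left(w{\left(5,5 \right)} \right)} = - 2122 \left(- 2 \cdot 4 \cdot 5 \left(1 + 5\right)\right)^{2} = - 2122 \left(- 2 \cdot 4 \cdot 5 \cdot 6\right)^{2} = - 2122 \left(\left(-2\right) 120\right)^{2} = - 2122 \left(-240\right)^{2} = \left(-2122\right) 57600 = -122227200$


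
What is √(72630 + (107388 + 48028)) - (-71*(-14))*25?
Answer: -24850 + 7*√4654 ≈ -24372.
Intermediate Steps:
√(72630 + (107388 + 48028)) - (-71*(-14))*25 = √(72630 + 155416) - 994*25 = √228046 - 1*24850 = 7*√4654 - 24850 = -24850 + 7*√4654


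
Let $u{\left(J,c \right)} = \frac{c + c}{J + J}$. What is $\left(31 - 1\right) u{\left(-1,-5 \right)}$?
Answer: $150$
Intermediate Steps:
$u{\left(J,c \right)} = \frac{c}{J}$ ($u{\left(J,c \right)} = \frac{2 c}{2 J} = 2 c \frac{1}{2 J} = \frac{c}{J}$)
$\left(31 - 1\right) u{\left(-1,-5 \right)} = \left(31 - 1\right) \left(- \frac{5}{-1}\right) = \left(31 - 1\right) \left(\left(-5\right) \left(-1\right)\right) = \left(31 + \left(-1 + 0\right)\right) 5 = \left(31 - 1\right) 5 = 30 \cdot 5 = 150$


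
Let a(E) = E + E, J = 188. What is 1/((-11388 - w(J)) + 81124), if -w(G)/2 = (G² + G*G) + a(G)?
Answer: 1/211864 ≈ 4.7200e-6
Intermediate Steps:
a(E) = 2*E
w(G) = -4*G - 4*G² (w(G) = -2*((G² + G*G) + 2*G) = -2*((G² + G²) + 2*G) = -2*(2*G² + 2*G) = -2*(2*G + 2*G²) = -4*G - 4*G²)
1/((-11388 - w(J)) + 81124) = 1/((-11388 - 4*188*(-1 - 1*188)) + 81124) = 1/((-11388 - 4*188*(-1 - 188)) + 81124) = 1/((-11388 - 4*188*(-189)) + 81124) = 1/((-11388 - 1*(-142128)) + 81124) = 1/((-11388 + 142128) + 81124) = 1/(130740 + 81124) = 1/211864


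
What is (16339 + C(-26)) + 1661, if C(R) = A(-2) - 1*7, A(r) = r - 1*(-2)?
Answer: 17993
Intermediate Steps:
A(r) = 2 + r (A(r) = r + 2 = 2 + r)
C(R) = -7 (C(R) = (2 - 2) - 1*7 = 0 - 7 = -7)
(16339 + C(-26)) + 1661 = (16339 - 7) + 1661 = 16332 + 1661 = 17993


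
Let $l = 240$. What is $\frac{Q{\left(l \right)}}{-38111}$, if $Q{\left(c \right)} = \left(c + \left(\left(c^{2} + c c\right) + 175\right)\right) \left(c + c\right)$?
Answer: $- \frac{55495200}{38111} \approx -1456.1$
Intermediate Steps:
$Q{\left(c \right)} = 2 c \left(175 + c + 2 c^{2}\right)$ ($Q{\left(c \right)} = \left(c + \left(\left(c^{2} + c^{2}\right) + 175\right)\right) 2 c = \left(c + \left(2 c^{2} + 175\right)\right) 2 c = \left(c + \left(175 + 2 c^{2}\right)\right) 2 c = \left(175 + c + 2 c^{2}\right) 2 c = 2 c \left(175 + c + 2 c^{2}\right)$)
$\frac{Q{\left(l \right)}}{-38111} = \frac{2 \cdot 240 \left(175 + 240 + 2 \cdot 240^{2}\right)}{-38111} = 2 \cdot 240 \left(175 + 240 + 2 \cdot 57600\right) \left(- \frac{1}{38111}\right) = 2 \cdot 240 \left(175 + 240 + 115200\right) \left(- \frac{1}{38111}\right) = 2 \cdot 240 \cdot 115615 \left(- \frac{1}{38111}\right) = 55495200 \left(- \frac{1}{38111}\right) = - \frac{55495200}{38111}$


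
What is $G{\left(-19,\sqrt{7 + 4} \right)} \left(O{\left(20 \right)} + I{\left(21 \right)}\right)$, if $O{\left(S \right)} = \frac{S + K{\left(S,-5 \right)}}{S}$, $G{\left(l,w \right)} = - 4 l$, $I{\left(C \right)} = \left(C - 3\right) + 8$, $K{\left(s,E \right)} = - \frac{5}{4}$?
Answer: $\frac{8189}{4} \approx 2047.3$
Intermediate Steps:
$K{\left(s,E \right)} = - \frac{5}{4}$ ($K{\left(s,E \right)} = \left(-5\right) \frac{1}{4} = - \frac{5}{4}$)
$I{\left(C \right)} = 5 + C$ ($I{\left(C \right)} = \left(-3 + C\right) + 8 = 5 + C$)
$O{\left(S \right)} = \frac{- \frac{5}{4} + S}{S}$ ($O{\left(S \right)} = \frac{S - \frac{5}{4}}{S} = \frac{- \frac{5}{4} + S}{S}$)
$G{\left(-19,\sqrt{7 + 4} \right)} \left(O{\left(20 \right)} + I{\left(21 \right)}\right) = \left(-4\right) \left(-19\right) \left(\frac{- \frac{5}{4} + 20}{20} + \left(5 + 21\right)\right) = 76 \left(\frac{1}{20} \cdot \frac{75}{4} + 26\right) = 76 \left(\frac{15}{16} + 26\right) = 76 \cdot \frac{431}{16} = \frac{8189}{4}$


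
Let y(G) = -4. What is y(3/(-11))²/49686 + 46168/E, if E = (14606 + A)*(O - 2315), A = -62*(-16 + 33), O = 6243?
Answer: 28085887/23615159568 ≈ 0.0011893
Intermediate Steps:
A = -1054 (A = -62*17 = -1054)
E = 53232256 (E = (14606 - 1054)*(6243 - 2315) = 13552*3928 = 53232256)
y(3/(-11))²/49686 + 46168/E = (-4)²/49686 + 46168/53232256 = 16*(1/49686) + 46168*(1/53232256) = 8/24843 + 5771/6654032 = 28085887/23615159568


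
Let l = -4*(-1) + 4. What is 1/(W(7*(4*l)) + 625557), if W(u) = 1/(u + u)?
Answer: 448/280249537 ≈ 1.5986e-6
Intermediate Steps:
l = 8 (l = 4 + 4 = 8)
W(u) = 1/(2*u)
1/(W(7*(4*l)) + 625557) = 1/(1/(2*((7*(4*8)))) + 625557) = 1/(1/(2*((7*32))) + 625557) = 1/((½)/224 + 625557) = 1/((½)*(1/224) + 625557) = 1/(1/448 + 625557) = 1/(280249537/448) = 448/280249537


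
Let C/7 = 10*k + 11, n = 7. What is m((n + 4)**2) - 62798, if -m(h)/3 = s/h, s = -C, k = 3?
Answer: -7597697/121 ≈ -62791.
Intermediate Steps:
C = 287 (C = 7*(10*3 + 11) = 7*(30 + 11) = 7*41 = 287)
s = -287 (s = -1*287 = -287)
m(h) = 861/h (m(h) = -(-861)/h = 861/h)
m((n + 4)**2) - 62798 = 861/((7 + 4)**2) - 62798 = 861/(11**2) - 62798 = 861/121 - 62798 = -7597697/121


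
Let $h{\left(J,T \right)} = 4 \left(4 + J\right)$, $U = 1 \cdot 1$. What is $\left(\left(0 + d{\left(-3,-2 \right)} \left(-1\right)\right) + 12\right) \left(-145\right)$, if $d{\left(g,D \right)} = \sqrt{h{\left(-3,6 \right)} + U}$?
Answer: $-1740 + 145 \sqrt{5} \approx -1415.8$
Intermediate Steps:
$U = 1$
$h{\left(J,T \right)} = 16 + 4 J$
$d{\left(g,D \right)} = \sqrt{5}$ ($d{\left(g,D \right)} = \sqrt{\left(16 + 4 \left(-3\right)\right) + 1} = \sqrt{\left(16 - 12\right) + 1} = \sqrt{4 + 1} = \sqrt{5}$)
$\left(\left(0 + d{\left(-3,-2 \right)} \left(-1\right)\right) + 12\right) \left(-145\right) = \left(\left(0 + \sqrt{5} \left(-1\right)\right) + 12\right) \left(-145\right) = \left(\left(0 - \sqrt{5}\right) + 12\right) \left(-145\right) = \left(- \sqrt{5} + 12\right) \left(-145\right) = \left(12 - \sqrt{5}\right) \left(-145\right) = -1740 + 145 \sqrt{5}$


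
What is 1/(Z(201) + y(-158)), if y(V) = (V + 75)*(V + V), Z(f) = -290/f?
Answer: 201/5271538 ≈ 3.8129e-5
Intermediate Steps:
y(V) = 2*V*(75 + V) (y(V) = (75 + V)*(2*V) = 2*V*(75 + V))
1/(Z(201) + y(-158)) = 1/(-290/201 + 2*(-158)*(75 - 158)) = 1/(-290*1/201 + 2*(-158)*(-83)) = 1/(-290/201 + 26228) = 1/(5271538/201) = 201/5271538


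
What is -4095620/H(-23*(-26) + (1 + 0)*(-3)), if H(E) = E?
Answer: -819124/119 ≈ -6883.4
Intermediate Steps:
-4095620/H(-23*(-26) + (1 + 0)*(-3)) = -4095620/(-23*(-26) + (1 + 0)*(-3)) = -4095620/(598 + 1*(-3)) = -4095620/(598 - 3) = -4095620/595 = -4095620*1/595 = -819124/119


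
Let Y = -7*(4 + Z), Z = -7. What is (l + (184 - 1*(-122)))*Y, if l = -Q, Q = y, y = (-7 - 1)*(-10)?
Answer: 4746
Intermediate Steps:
Y = 21 (Y = -7*(4 - 7) = -7*(-3) = 21)
y = 80 (y = -8*(-10) = 80)
Q = 80
l = -80 (l = -1*80 = -80)
(l + (184 - 1*(-122)))*Y = (-80 + (184 - 1*(-122)))*21 = (-80 + (184 + 122))*21 = (-80 + 306)*21 = 226*21 = 4746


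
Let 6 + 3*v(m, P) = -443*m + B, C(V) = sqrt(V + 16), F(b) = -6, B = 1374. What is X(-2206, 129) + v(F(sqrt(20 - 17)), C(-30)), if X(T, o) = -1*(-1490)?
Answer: 2832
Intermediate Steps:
X(T, o) = 1490
C(V) = sqrt(16 + V)
v(m, P) = 456 - 443*m/3 (v(m, P) = -2 + (-443*m + 1374)/3 = -2 + (1374 - 443*m)/3 = -2 + (458 - 443*m/3) = 456 - 443*m/3)
X(-2206, 129) + v(F(sqrt(20 - 17)), C(-30)) = 1490 + (456 - 443/3*(-6)) = 1490 + (456 + 886) = 1490 + 1342 = 2832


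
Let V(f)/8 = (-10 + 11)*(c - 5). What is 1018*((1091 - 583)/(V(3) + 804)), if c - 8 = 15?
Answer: 129286/237 ≈ 545.51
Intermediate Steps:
c = 23 (c = 8 + 15 = 23)
V(f) = 144 (V(f) = 8*((-10 + 11)*(23 - 5)) = 8*(1*18) = 8*18 = 144)
1018*((1091 - 583)/(V(3) + 804)) = 1018*((1091 - 583)/(144 + 804)) = 1018*(508/948) = 1018*(508*(1/948)) = 1018*(127/237) = 129286/237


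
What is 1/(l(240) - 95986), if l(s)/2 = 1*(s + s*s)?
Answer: 1/19694 ≈ 5.0777e-5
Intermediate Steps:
l(s) = 2*s + 2*s**2 (l(s) = 2*(1*(s + s*s)) = 2*(1*(s + s**2)) = 2*(s + s**2) = 2*s + 2*s**2)
1/(l(240) - 95986) = 1/(2*240*(1 + 240) - 95986) = 1/(2*240*241 - 95986) = 1/(115680 - 95986) = 1/19694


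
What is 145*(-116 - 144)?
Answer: -37700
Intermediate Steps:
145*(-116 - 144) = 145*(-260) = -37700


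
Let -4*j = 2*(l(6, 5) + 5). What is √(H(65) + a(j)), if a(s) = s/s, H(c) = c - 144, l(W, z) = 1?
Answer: I*√78 ≈ 8.8318*I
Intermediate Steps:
H(c) = -144 + c
j = -3 (j = -(1 + 5)/2 = -6/2 = -¼*12 = -3)
a(s) = 1
√(H(65) + a(j)) = √((-144 + 65) + 1) = √(-79 + 1) = √(-78) = I*√78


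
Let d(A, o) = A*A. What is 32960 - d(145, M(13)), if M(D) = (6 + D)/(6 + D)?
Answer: 11935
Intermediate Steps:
M(D) = 1
d(A, o) = A²
32960 - d(145, M(13)) = 32960 - 1*145² = 32960 - 1*21025 = 32960 - 21025 = 11935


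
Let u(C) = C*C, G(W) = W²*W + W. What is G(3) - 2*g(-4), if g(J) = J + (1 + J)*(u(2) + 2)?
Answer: 74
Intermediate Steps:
G(W) = W + W³ (G(W) = W³ + W = W + W³)
u(C) = C²
g(J) = 6 + 7*J (g(J) = J + (1 + J)*(2² + 2) = J + (1 + J)*(4 + 2) = J + (1 + J)*6 = J + (6 + 6*J) = 6 + 7*J)
G(3) - 2*g(-4) = (3 + 3³) - 2*(6 + 7*(-4)) = (3 + 27) - 2*(6 - 28) = 30 - 2*(-22) = 30 + 44 = 74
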